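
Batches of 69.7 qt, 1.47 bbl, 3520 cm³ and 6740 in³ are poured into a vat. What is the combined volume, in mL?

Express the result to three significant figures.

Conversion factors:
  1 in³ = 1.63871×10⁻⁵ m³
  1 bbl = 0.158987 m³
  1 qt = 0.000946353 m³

4.14×10⁵ mL

69.7 qt × 0.000946353 → 0.0659608 m³
1.47 bbl × 0.158987 → 0.233711 m³
3520 cm³ × 10⁻⁶ → 0.00352 m³
6740 in³ × 1.63871×10⁻⁵ → 0.110449 m³
Combined: 0.0659608 + 0.233711 + 0.00352 + 0.110449 = 0.413641 m³
In mL: 0.413641 / 10⁻⁶ = 413641 mL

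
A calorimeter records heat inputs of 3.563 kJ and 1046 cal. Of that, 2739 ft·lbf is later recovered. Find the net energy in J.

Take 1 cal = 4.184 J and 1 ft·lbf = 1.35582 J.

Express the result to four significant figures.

3.563 kJ × 1000 = 3563 J
1046 cal × 4.184 = 4376.46 J
2739 ft·lbf × 1.35582 = 3713.59 J
Sum: 3563 + 4376.46 − 3713.59 = 4225.87 J

4226 J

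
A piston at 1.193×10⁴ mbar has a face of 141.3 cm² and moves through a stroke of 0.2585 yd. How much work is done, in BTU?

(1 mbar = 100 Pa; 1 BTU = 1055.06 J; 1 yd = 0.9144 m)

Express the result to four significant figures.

3.777 BTU

1.193×10⁴ mbar → 1.193×10⁶ Pa
141.3 cm² → 0.01413 m²
F = P × A = 1.193×10⁶ × 0.01413 = 16857.1 N
0.2585 yd → 0.236372 m
W = F × d = 16857.1 × 0.236372 = 3984.55 J
In BTU: 3984.55 / 1055.06 = 3.77661 BTU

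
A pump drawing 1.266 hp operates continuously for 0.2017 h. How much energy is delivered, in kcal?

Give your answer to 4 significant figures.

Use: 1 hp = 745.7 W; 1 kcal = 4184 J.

163.8 kcal

1.266 hp × 745.7 → 944.056 W
0.2017 h × 3600 → 726.12 s
E = P × t = 944.056 W × 726.12 s = 685498 J
685498 J ÷ (4184 J/kcal) = 163.838 kcal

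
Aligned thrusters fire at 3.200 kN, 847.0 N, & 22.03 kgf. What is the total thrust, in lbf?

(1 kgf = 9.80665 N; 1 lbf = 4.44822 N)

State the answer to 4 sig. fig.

3.200 kN × 1000 → 3200 N
847.0 N (already N)
22.03 kgf × 9.80665 → 216.04 N
Combined: 3200 + 847 + 216.04 = 4263.04 N
In lbf: 4263.04 / 4.44822 = 958.37 lbf

958.4 lbf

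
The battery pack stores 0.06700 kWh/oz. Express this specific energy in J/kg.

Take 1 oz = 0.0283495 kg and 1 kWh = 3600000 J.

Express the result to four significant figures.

0.06700 kWh/oz × 3600000 J/kWh ÷ 0.0283495 kg/oz = 8.50809×10⁶ J/kg
8.50809×10⁶ J/kg  = 8.50809×10⁶ J/kg

8.508×10⁶ J/kg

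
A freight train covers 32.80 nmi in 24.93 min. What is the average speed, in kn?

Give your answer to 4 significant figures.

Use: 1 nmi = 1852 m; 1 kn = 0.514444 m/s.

32.80 nmi × 1852 → 60745.6 m
24.93 min × 60 → 1495.8 s
v = d / t = 60745.6 m / 1495.8 s = 40.6108 m/s
40.6108 m/s ÷ (0.514444 m/s/kn) = 78.9411 kn

78.94 kn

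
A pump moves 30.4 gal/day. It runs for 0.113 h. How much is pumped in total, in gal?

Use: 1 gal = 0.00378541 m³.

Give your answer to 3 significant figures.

0.143 gal

30.4 gal/day → 1.3319×10⁻⁶ m³/s
0.113 h → 406.8 s
V = Q × t = 1.3319×10⁻⁶ × 406.8 = 5.41817×10⁻⁴ m³
In gal: 5.41817×10⁻⁴ / 0.00378541 = 0.143133 gal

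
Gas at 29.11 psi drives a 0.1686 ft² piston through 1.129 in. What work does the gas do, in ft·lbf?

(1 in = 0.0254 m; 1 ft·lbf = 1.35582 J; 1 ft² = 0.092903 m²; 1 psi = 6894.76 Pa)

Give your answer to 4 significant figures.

66.49 ft·lbf

29.11 psi → 200706 Pa
0.1686 ft² → 0.0156634 m²
F = P × A = 200706 × 0.0156634 = 3143.74 N
1.129 in → 0.0286766 m
W = F × d = 3143.74 × 0.0286766 = 90.1518 J
In ft·lbf: 90.1518 / 1.35582 = 66.4925 ft·lbf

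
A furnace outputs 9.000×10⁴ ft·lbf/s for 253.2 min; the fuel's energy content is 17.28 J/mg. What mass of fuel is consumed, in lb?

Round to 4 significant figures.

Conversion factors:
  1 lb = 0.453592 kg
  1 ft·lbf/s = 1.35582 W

236.5 lb

9.000×10⁴ ft·lbf/s → 122024 W
253.2 min → 15192 s
E = P × t = 122024 × 15192 = 1.85379×10⁹ J
17.28 J/mg → 1.728×10⁷ J/kg
m = E / e_s = 1.85379×10⁹ / 1.728×10⁷ = 107.28 kg
In lb: 107.28 / 0.453592 = 236.512 lb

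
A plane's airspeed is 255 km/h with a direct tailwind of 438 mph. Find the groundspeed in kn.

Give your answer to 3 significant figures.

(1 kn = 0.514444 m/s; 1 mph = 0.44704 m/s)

255 km/h × (1/3.6) → 70.8333 m/s
438 mph × 0.44704 → 195.804 m/s
Total: 70.8333 + 195.804 = 266.637 m/s
In kn: 266.637 / 0.514444 = 518.301 kn

518 kn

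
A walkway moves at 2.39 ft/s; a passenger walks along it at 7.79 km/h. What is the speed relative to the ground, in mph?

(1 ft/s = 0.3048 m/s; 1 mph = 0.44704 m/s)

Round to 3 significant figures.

2.39 ft/s × 0.3048 = 0.728472 m/s
7.79 km/h × (1/3.6) = 2.16389 m/s
Total: 0.728472 + 2.16389 = 2.89236 m/s
In mph: 2.89236 / 0.44704 = 6.47003 mph

6.47 mph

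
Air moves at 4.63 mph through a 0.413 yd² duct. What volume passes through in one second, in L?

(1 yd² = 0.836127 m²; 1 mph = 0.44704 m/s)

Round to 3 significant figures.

715 L

4.63 mph × 0.44704 → 2.0698 m/s
0.413 yd² × 0.836127 → 0.34532 m²
V = v × A × t = 2.0698 m/s × 0.34532 m² × 1 s = 0.714743 m³
0.714743 m³ ÷ (0.001 m³/L) = 714.743 L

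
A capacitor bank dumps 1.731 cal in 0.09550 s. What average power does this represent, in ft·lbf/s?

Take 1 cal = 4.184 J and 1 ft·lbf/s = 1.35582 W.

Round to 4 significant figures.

55.93 ft·lbf/s

1.731 cal × 4.184 → 7.2425 J
P = E / t = 7.2425 J / 0.0955 s = 75.8377 W
75.8377 W ÷ (1.35582 W/ft·lbf/s) = 55.9349 ft·lbf/s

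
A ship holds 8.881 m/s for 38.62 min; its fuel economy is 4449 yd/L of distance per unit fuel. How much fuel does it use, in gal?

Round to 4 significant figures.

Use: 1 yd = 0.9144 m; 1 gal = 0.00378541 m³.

38.62 min → 2317.2 s
d = v × t = 8.881 × 2317.2 = 20579.1 m
4449 yd/L → 4.06817×10⁶ m/m³
V = d / (distance per unit fuel) = 20579.1 / 4.06817×10⁶ = 0.00505856 m³
In gal: 0.00505856 / 0.00378541 = 1.33633 gal

1.336 gal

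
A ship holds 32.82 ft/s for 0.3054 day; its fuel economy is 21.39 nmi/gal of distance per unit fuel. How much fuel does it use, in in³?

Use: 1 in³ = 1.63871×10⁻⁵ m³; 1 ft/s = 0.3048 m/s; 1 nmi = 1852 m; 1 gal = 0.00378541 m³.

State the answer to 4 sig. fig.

32.82 ft/s → 10.0035 m/s
0.3054 day → 26386.6 s
d = v × t = 10.0035 × 26386.6 = 263958 m
21.39 nmi/gal → 1.0465×10⁷ m/m³
V = d / (distance per unit fuel) = 263958 / 1.0465×10⁷ = 0.0252229 m³
In in³: 0.0252229 / 1.63871×10⁻⁵ = 1539.19 in³

1539 in³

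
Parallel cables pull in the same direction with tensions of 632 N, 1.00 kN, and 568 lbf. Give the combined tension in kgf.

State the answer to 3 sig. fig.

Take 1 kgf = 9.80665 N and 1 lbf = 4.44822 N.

424 kgf

632 N (already N)
1.00 kN × 1000 = 1000 N
568 lbf × 4.44822 = 2526.59 N
Sum: 632 + 1000 + 2526.59 = 4158.59 N
In kgf: 4158.59 / 9.80665 = 424.058 kgf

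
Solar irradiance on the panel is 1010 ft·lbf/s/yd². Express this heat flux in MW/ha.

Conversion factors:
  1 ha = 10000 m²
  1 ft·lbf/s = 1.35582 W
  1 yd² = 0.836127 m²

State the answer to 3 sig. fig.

1010 ft·lbf/s/yd² × 1.35582 W/ft·lbf/s ÷ 0.836127 m²/yd² = 1637.76 W/m²
1637.76 W/m² ÷ 1000000 W/MW × 10000 m²/ha = 16.3776 MW/ha

16.4 MW/ha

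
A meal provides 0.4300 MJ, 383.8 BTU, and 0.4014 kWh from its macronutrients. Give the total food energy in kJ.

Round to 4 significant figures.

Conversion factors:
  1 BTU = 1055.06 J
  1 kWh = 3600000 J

0.4300 MJ × 1000000 = 430000 J
383.8 BTU × 1055.06 = 404932 J
0.4014 kWh × 3600000 = 1.44504×10⁶ J
Sum: 430000 + 404932 + 1.44504×10⁶ = 2.27997×10⁶ J
In kJ: 2.27997×10⁶ / 1000 = 2279.97 kJ

2280 kJ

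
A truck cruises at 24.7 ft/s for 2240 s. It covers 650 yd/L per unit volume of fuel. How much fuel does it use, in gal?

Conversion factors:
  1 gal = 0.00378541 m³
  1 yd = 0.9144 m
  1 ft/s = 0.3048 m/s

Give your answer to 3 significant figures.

7.50 gal

24.7 ft/s → 7.52856 m/s
d = v × t = 7.52856 × 2240 = 16864 m
650 yd/L → 594360 m/m³
V = d / (distance per unit fuel) = 16864 / 594360 = 0.0283734 m³
In gal: 0.0283734 / 0.00378541 = 7.49546 gal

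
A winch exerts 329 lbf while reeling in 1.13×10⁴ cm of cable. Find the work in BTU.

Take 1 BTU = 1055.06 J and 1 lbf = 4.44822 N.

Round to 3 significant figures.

157 BTU

329 lbf × 4.44822 = 1463.46 N
1.13×10⁴ cm × 0.01 = 113 m
W = F × d = 1463.46 N × 113 m = 165371 J
165371 J ÷ (1055.06 J/BTU) = 156.741 BTU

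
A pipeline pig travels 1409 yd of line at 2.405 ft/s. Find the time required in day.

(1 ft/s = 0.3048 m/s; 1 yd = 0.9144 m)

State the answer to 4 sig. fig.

0.02034 day

1409 yd × 0.9144 = 1288.39 m
2.405 ft/s × 0.3048 = 0.733044 m/s
t = d / v = 1288.39 m / 0.733044 m/s = 1757.59 s
1757.59 s ÷ (86400 s/day) = 0.0203425 day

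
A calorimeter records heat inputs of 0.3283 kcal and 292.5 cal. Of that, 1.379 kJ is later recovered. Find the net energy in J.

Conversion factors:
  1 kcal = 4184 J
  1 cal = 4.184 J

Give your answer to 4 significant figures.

1218 J

0.3283 kcal × 4184 = 1373.61 J
292.5 cal × 4.184 = 1223.82 J
1.379 kJ × 1000 = 1379 J
Result: 1373.61 + 1223.82 − 1379 = 1218.43 J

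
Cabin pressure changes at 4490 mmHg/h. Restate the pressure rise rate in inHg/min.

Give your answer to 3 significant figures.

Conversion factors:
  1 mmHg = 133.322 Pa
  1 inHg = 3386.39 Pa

2.95 inHg/min

4490 mmHg/h × 133.322 Pa/mmHg ÷ 3600 s/h = 166.282 Pa/s
166.282 Pa/s ÷ 3386.39 Pa/inHg × 60 s/min = 2.94618 inHg/min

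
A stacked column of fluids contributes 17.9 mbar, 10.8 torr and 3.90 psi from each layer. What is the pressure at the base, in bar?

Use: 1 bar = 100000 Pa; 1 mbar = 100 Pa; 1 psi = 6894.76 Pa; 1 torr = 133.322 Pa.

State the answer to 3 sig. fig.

0.301 bar

17.9 mbar × 100 = 1790 Pa
10.8 torr × 133.322 = 1439.88 Pa
3.90 psi × 6894.76 = 26889.6 Pa
Combined: 1790 + 1439.88 + 26889.6 = 30119.5 Pa
In bar: 30119.5 / 100000 = 0.301195 bar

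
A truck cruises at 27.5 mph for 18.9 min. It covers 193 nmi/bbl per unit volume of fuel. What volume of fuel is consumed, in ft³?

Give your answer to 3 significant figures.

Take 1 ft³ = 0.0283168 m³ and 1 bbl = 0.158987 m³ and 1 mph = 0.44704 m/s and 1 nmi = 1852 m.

0.219 ft³

27.5 mph → 12.2936 m/s
18.9 min → 1134 s
d = v × t = 12.2936 × 1134 = 13940.9 m
193 nmi/bbl → 2.24821×10⁶ m/m³
V = d / (distance per unit fuel) = 13940.9 / 2.24821×10⁶ = 0.00620089 m³
In ft³: 0.00620089 / 0.0283168 = 0.218983 ft³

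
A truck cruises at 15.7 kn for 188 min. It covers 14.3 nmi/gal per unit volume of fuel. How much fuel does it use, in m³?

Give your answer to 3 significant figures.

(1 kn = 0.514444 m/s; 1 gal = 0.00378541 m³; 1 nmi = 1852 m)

0.0130 m³

15.7 kn → 8.07677 m/s
188 min → 11280 s
d = v × t = 8.07677 × 11280 = 91106 m
14.3 nmi/gal → 6.99623×10⁶ m/m³
V = d / (distance per unit fuel) = 91106 / 6.99623×10⁶ = 0.0130222 m³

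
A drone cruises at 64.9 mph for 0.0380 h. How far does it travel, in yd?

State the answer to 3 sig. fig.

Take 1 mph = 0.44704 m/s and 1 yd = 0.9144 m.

4340 yd

64.9 mph × 0.44704 = 29.0129 m/s
0.0380 h × 3600 = 136.8 s
d = v × t = 29.0129 m/s × 136.8 s = 3968.96 m
3968.96 m ÷ (0.9144 m/yd) = 4340.51 yd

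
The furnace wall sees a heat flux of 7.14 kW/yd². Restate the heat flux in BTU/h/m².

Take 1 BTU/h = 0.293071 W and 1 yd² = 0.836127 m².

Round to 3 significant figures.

7.14 kW/yd² × 1000 W/kW ÷ 0.836127 m²/yd² = 8539.37 W/m²
8539.37 W/m² ÷ 0.293071 W/BTU/h = 29137.5 BTU/h/m²

2.91×10⁴ BTU/h/m²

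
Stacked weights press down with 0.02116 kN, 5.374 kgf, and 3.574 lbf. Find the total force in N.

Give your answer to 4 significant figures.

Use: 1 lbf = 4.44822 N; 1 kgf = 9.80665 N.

89.76 N

0.02116 kN × 1000 = 21.16 N
5.374 kgf × 9.80665 = 52.7009 N
3.574 lbf × 4.44822 = 15.8979 N
Sum: 21.16 + 52.7009 + 15.8979 = 89.7588 N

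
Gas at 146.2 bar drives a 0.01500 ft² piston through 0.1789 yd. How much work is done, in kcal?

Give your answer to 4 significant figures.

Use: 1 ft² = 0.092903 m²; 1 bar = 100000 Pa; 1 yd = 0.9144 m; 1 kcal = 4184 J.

146.2 bar → 1.462×10⁷ Pa
0.01500 ft² → 0.00139354 m²
F = P × A = 1.462×10⁷ × 0.00139354 = 20373.6 N
0.1789 yd → 0.163586 m
W = F × d = 20373.6 × 0.163586 = 3332.84 J
In kcal: 3332.84 / 4184 = 0.796568 kcal

0.7966 kcal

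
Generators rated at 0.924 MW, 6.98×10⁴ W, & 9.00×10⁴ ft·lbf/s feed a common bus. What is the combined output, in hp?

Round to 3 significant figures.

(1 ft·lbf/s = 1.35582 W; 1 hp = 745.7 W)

0.924 MW × 1000000 = 924000 W
6.98×10⁴ W (already W)
9.00×10⁴ ft·lbf/s × 1.35582 = 122024 W
Combined: 924000 + 69800 + 122024 = 1.11582×10⁶ W
In hp: 1.11582×10⁶ / 745.7 = 1496.34 hp

1500 hp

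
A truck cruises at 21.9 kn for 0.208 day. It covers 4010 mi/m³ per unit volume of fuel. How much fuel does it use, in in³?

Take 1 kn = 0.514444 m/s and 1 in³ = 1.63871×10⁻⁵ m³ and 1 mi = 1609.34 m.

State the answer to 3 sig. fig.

1910 in³

21.9 kn → 11.2663 m/s
0.208 day → 17971.2 s
d = v × t = 11.2663 × 17971.2 = 202469 m
4010 mi/m³ → 6.45345×10⁶ m/m³
V = d / (distance per unit fuel) = 202469 / 6.45345×10⁶ = 0.0313738 m³
In in³: 0.0313738 / 1.63871×10⁻⁵ = 1914.54 in³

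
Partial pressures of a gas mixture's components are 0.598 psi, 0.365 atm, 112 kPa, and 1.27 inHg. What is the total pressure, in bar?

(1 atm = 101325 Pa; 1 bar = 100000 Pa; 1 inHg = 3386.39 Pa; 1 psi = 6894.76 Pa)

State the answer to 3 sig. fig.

1.57 bar

0.598 psi × 6894.76 = 4123.07 Pa
0.365 atm × 101325 = 36983.6 Pa
112 kPa × 1000 = 112000 Pa
1.27 inHg × 3386.39 = 4300.72 Pa
Sum: 4123.07 + 36983.6 + 112000 + 4300.72 = 157407 Pa
In bar: 157407 / 100000 = 1.57407 bar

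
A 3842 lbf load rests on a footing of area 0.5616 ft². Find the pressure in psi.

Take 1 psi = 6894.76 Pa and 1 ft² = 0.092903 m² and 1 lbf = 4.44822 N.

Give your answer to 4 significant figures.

3842 lbf × 4.44822 = 17090.1 N
0.5616 ft² × 0.092903 = 0.0521743 m²
P = F / A = 17090.1 N / 0.0521743 m² = 327558 Pa
327558 Pa ÷ (6894.76 Pa/psi) = 47.5083 psi

47.51 psi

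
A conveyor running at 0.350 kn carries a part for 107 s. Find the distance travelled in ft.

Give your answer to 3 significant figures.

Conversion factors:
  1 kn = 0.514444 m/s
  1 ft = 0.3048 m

0.350 kn × 0.514444 → 0.180055 m/s
d = v × t = 0.180055 m/s × 107 s = 19.2659 m
19.2659 m ÷ (0.3048 m/ft) = 63.2083 ft

63.2 ft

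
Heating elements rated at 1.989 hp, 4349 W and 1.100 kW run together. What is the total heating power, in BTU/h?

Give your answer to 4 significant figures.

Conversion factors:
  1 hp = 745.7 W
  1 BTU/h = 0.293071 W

2.365×10⁴ BTU/h

1.989 hp × 745.7 = 1483.2 W
4349 W (already W)
1.100 kW × 1000 = 1100 W
Total: 1483.2 + 4349 + 1100 = 6932.2 W
In BTU/h: 6932.2 / 0.293071 = 23653.7 BTU/h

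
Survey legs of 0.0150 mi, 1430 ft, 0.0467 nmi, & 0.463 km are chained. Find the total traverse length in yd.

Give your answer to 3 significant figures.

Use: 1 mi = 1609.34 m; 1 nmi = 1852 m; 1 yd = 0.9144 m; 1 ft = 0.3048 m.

1100 yd

0.0150 mi × 1609.34 = 24.1401 m
1430 ft × 0.3048 = 435.864 m
0.0467 nmi × 1852 = 86.4884 m
0.463 km × 1000 = 463 m
Sum: 24.1401 + 435.864 + 86.4884 + 463 = 1009.49 m
In yd: 1009.49 / 0.9144 = 1103.99 yd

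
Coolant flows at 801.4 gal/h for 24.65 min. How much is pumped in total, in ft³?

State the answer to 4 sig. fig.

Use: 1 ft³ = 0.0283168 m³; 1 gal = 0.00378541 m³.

44.01 ft³

801.4 gal/h → 8.42674×10⁻⁴ m³/s
24.65 min → 1479 s
V = Q × t = 8.42674×10⁻⁴ × 1479 = 1.24631 m³
In ft³: 1.24631 / 0.0283168 = 44.0131 ft³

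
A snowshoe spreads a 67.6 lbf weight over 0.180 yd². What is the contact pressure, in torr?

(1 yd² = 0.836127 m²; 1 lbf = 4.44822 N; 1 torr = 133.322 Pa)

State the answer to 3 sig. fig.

15.0 torr

67.6 lbf × 4.44822 = 300.7 N
0.180 yd² × 0.836127 = 0.150503 m²
P = F / A = 300.7 N / 0.150503 m² = 1997.97 Pa
1997.97 Pa ÷ (133.322 Pa/torr) = 14.986 torr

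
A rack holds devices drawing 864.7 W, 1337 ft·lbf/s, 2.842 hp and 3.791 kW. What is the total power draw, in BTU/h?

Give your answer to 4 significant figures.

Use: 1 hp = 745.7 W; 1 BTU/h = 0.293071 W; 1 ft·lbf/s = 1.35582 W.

2.930×10⁴ BTU/h

864.7 W (already W)
1337 ft·lbf/s × 1.35582 = 1812.73 W
2.842 hp × 745.7 = 2119.28 W
3.791 kW × 1000 = 3791 W
Combined: 864.7 + 1812.73 + 2119.28 + 3791 = 8587.71 W
In BTU/h: 8587.71 / 0.293071 = 29302.5 BTU/h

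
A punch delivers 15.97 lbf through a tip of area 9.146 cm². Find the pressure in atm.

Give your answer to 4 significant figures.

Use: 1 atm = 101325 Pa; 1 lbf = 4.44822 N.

15.97 lbf × 4.44822 = 71.0381 N
9.146 cm² × 0.0001 = 9.146×10⁻⁴ m²
P = F / A = 71.0381 N / 9.146×10⁻⁴ m² = 77671.2 Pa
77671.2 Pa ÷ (101325 Pa/atm) = 0.766555 atm

0.7666 atm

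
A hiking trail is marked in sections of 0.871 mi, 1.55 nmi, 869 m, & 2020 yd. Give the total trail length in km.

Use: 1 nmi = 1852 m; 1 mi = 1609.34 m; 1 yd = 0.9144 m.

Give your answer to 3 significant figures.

0.871 mi × 1609.34 → 1401.74 m
1.55 nmi × 1852 → 2870.6 m
869 m (already m)
2020 yd × 0.9144 → 1847.09 m
Sum: 1401.74 + 2870.6 + 869 + 1847.09 = 6988.43 m
In km: 6988.43 / 1000 = 6.98843 km

6.99 km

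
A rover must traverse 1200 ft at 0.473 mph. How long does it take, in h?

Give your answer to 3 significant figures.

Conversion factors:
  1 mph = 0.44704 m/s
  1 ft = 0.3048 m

1200 ft × 0.3048 = 365.76 m
0.473 mph × 0.44704 = 0.21145 m/s
t = d / v = 365.76 m / 0.21145 m/s = 1729.77 s
1729.77 s ÷ (3600 s/h) = 0.480492 h

0.480 h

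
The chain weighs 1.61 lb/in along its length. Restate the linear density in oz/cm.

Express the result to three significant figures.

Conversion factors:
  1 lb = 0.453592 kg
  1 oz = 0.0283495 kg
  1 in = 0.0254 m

1.61 lb/in × 0.453592 kg/lb ÷ 0.0254 m/in = 28.7513 kg/m
28.7513 kg/m ÷ 0.0283495 kg/oz × 0.01 m/cm = 10.1417 oz/cm

10.1 oz/cm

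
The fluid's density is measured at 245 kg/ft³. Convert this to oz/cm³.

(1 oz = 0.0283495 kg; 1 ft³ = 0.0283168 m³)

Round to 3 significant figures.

0.305 oz/cm³

245 kg/ft³ ÷ 0.0283168 m³/ft³ = 8652.11 kg/m³
8652.11 kg/m³ ÷ 0.0283495 kg/oz × 10⁻⁶ m³/cm³ = 0.305194 oz/cm³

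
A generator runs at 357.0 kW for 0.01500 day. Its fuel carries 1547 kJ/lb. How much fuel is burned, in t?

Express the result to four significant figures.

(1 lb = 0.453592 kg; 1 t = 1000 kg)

0.1357 t

357.0 kW → 357000 W
0.01500 day → 1296 s
E = P × t = 357000 × 1296 = 4.62672×10⁸ J
1547 kJ/lb → 3.41055×10⁶ J/kg
m = E / e_s = 4.62672×10⁸ / 3.41055×10⁶ = 135.659 kg
In t: 135.659 / 1000 = 0.135659 t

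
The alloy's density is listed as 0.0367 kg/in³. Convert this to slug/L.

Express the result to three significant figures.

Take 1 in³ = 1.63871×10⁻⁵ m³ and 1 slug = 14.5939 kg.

0.153 slug/L

0.0367 kg/in³ ÷ 1.63871×10⁻⁵ m³/in³ = 2239.57 kg/m³
2239.57 kg/m³ ÷ 14.5939 kg/slug × 0.001 m³/L = 0.153459 slug/L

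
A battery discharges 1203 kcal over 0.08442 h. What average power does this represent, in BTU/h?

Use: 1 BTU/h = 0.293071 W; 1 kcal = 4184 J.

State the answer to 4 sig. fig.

5.651×10⁴ BTU/h

1203 kcal × 4184 = 5.03335×10⁶ J
0.08442 h × 3600 = 303.912 s
P = E / t = 5.03335×10⁶ J / 303.912 s = 16561.9 W
16561.9 W ÷ (0.293071 W/BTU/h) = 56511.6 BTU/h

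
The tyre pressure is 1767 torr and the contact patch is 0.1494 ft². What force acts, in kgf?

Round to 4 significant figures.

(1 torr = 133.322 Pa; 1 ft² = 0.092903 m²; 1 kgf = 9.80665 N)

1767 torr × 133.322 = 235580 Pa
0.1494 ft² × 0.092903 = 0.0138797 m²
F = P × A = 235580 Pa × 0.0138797 m² = 3269.78 N
3269.78 N ÷ (9.80665 N/kgf) = 333.425 kgf

333.4 kgf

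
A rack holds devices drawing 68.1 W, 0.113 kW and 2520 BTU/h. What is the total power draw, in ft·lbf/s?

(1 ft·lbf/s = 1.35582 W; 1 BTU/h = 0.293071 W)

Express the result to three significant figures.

68.1 W (already W)
0.113 kW × 1000 = 113 W
2520 BTU/h × 0.293071 = 738.539 W
Combined: 68.1 + 113 + 738.539 = 919.639 W
In ft·lbf/s: 919.639 / 1.35582 = 678.29 ft·lbf/s

678 ft·lbf/s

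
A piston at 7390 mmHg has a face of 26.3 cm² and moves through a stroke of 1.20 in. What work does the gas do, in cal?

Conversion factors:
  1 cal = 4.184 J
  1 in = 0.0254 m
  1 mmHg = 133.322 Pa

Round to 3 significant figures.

18.9 cal

7390 mmHg → 985250 Pa
26.3 cm² → 0.00263 m²
F = P × A = 985250 × 0.00263 = 2591.21 N
1.20 in → 0.03048 m
W = F × d = 2591.21 × 0.03048 = 78.9801 J
In cal: 78.9801 / 4.184 = 18.8767 cal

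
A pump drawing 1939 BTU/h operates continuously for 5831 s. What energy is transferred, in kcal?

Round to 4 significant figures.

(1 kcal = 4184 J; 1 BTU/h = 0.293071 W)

792.0 kcal

1939 BTU/h × 0.293071 = 568.265 W
E = P × t = 568.265 W × 5831 s = 3.31355×10⁶ J
3.31355×10⁶ J ÷ (4184 J/kcal) = 791.957 kcal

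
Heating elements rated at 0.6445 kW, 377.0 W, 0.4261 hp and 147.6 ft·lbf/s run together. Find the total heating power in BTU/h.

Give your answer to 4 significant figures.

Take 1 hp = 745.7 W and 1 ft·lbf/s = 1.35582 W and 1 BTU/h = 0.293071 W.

5253 BTU/h

0.6445 kW × 1000 = 644.5 W
377.0 W (already W)
0.4261 hp × 745.7 = 317.743 W
147.6 ft·lbf/s × 1.35582 = 200.119 W
Sum: 644.5 + 377 + 317.743 + 200.119 = 1539.36 W
In BTU/h: 1539.36 / 0.293071 = 5252.52 BTU/h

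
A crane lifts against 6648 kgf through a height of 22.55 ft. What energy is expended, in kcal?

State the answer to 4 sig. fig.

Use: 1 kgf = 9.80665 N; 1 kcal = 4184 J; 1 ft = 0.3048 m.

6648 kgf × 9.80665 → 65194.6 N
22.55 ft × 0.3048 → 6.87324 m
W = F × d = 65194.6 N × 6.87324 m = 448098 J
448098 J ÷ (4184 J/kcal) = 107.098 kcal

107.1 kcal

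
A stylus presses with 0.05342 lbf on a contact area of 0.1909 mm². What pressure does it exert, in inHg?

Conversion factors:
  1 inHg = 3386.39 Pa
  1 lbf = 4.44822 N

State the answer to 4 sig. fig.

0.05342 lbf × 4.44822 → 0.237624 N
0.1909 mm² × 10⁻⁶ → 1.909×10⁻⁷ m²
P = F / A = 0.237624 N / 1.909×10⁻⁷ m² = 1.24476×10⁶ Pa
1.24476×10⁶ Pa ÷ (3386.39 Pa/inHg) = 367.577 inHg

367.6 inHg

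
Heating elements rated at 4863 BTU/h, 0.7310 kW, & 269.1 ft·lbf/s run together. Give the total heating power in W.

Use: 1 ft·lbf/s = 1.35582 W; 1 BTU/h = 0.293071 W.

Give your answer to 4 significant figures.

4863 BTU/h × 0.293071 = 1425.2 W
0.7310 kW × 1000 = 731 W
269.1 ft·lbf/s × 1.35582 = 364.851 W
Sum: 1425.2 + 731 + 364.851 = 2521.05 W

2521 W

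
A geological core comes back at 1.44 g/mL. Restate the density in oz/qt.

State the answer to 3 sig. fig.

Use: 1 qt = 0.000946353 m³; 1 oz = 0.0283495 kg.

48.1 oz/qt

1.44 g/mL × 0.001 kg/g ÷ 10⁻⁶ m³/mL = 1440 kg/m³
1440 kg/m³ ÷ 0.0283495 kg/oz × 0.000946353 m³/qt = 48.0696 oz/qt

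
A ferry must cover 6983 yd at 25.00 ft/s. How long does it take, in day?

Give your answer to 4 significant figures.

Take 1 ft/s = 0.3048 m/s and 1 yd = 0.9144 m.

0.009699 day

6983 yd × 0.9144 = 6385.26 m
25.00 ft/s × 0.3048 = 7.62 m/s
t = d / v = 6385.26 m / 7.62 m/s = 837.961 s
837.961 s ÷ (86400 s/day) = 0.00969862 day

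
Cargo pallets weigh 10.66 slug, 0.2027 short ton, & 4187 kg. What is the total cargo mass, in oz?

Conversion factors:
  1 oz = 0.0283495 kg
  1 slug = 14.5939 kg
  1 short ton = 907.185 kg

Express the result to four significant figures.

10.66 slug × 14.5939 → 155.571 kg
0.2027 short ton × 907.185 → 183.886 kg
4187 kg (already kg)
Sum: 155.571 + 183.886 + 4187 = 4526.46 kg
In oz: 4526.46 / 0.0283495 = 159666 oz

1.597×10⁵ oz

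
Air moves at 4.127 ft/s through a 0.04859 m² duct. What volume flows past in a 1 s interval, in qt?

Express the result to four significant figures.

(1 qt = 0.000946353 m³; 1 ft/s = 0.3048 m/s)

4.127 ft/s × 0.3048 → 1.25791 m/s
V = v × A × t = 1.25791 m/s × 0.04859 m² × 1 s = 0.0611218 m³
0.0611218 m³ ÷ (0.000946353 m³/qt) = 64.5867 qt

64.59 qt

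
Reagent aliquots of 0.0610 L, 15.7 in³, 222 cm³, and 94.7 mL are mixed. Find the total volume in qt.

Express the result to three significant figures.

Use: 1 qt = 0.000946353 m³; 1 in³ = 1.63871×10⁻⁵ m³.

0.0610 L × 0.001 = 6.1×10⁻⁵ m³
15.7 in³ × 1.63871×10⁻⁵ = 2.57277×10⁻⁴ m³
222 cm³ × 10⁻⁶ = 2.22×10⁻⁴ m³
94.7 mL × 10⁻⁶ = 9.47×10⁻⁵ m³
Total: 6.1×10⁻⁵ + 2.57277×10⁻⁴ + 2.22×10⁻⁴ + 9.47×10⁻⁵ = 6.34977×10⁻⁴ m³
In qt: 6.34977×10⁻⁴ / 0.000946353 = 0.670973 qt

0.671 qt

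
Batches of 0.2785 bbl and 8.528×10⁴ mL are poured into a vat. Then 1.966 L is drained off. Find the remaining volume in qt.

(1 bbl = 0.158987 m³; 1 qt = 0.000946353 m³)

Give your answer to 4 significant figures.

0.2785 bbl × 0.158987 = 0.0442779 m³
8.528×10⁴ mL × 10⁻⁶ = 0.08528 m³
1.966 L × 0.001 = 0.001966 m³
Result: 0.0442779 + 0.08528 − 0.001966 = 0.127592 m³
In qt: 0.127592 / 0.000946353 = 134.825 qt

134.8 qt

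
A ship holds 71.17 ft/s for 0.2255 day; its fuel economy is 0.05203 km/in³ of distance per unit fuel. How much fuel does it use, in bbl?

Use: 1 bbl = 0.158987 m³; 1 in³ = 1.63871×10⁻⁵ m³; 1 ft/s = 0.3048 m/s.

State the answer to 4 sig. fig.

0.8373 bbl

71.17 ft/s → 21.6926 m/s
0.2255 day → 19483.2 s
d = v × t = 21.6926 × 19483.2 = 422641 m
0.05203 km/in³ → 3.17506×10⁶ m/m³
V = d / (distance per unit fuel) = 422641 / 3.17506×10⁶ = 0.133113 m³
In bbl: 0.133113 / 0.158987 = 0.837257 bbl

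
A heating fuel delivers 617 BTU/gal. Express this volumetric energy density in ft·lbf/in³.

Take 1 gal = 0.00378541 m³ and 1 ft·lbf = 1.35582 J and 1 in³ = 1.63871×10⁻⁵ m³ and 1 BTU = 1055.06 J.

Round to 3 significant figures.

2080 ft·lbf/in³

617 BTU/gal × 1055.06 J/BTU ÷ 0.00378541 m³/gal = 1.71969×10⁸ J/m³
1.71969×10⁸ J/m³ ÷ 1.35582 J/ft·lbf × 1.63871×10⁻⁵ m³/in³ = 2078.5 ft·lbf/in³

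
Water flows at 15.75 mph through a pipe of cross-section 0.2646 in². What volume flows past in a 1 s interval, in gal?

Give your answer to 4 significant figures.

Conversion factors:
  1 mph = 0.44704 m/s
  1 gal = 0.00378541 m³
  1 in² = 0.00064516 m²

15.75 mph × 0.44704 = 7.04088 m/s
0.2646 in² × 0.00064516 = 1.70709×10⁻⁴ m²
V = v × A × t = 7.04088 m/s × 1.70709×10⁻⁴ m² × 1 s = 0.00120194 m³
0.00120194 m³ ÷ (0.00378541 m³/gal) = 0.317519 gal

0.3175 gal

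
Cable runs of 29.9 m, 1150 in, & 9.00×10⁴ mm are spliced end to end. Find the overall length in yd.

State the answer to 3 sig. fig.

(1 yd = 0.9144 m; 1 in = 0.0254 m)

29.9 m (already m)
1150 in × 0.0254 = 29.21 m
9.00×10⁴ mm × 0.001 = 90 m
Combined: 29.9 + 29.21 + 90 = 149.11 m
In yd: 149.11 / 0.9144 = 163.069 yd

163 yd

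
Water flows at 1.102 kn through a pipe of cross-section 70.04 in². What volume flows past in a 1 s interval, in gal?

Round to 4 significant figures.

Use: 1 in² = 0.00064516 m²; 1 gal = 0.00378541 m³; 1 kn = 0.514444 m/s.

1.102 kn × 0.514444 → 0.566917 m/s
70.04 in² × 0.00064516 → 0.045187 m²
V = v × A × t = 0.566917 m/s × 0.045187 m² × 1 s = 0.0256173 m³
0.0256173 m³ ÷ (0.00378541 m³/gal) = 6.76738 gal

6.767 gal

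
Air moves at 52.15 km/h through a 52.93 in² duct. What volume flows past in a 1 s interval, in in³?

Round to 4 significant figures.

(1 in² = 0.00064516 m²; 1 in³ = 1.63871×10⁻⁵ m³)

3.019×10⁴ in³

52.15 km/h × (1/3.6) → 14.4861 m/s
52.93 in² × 0.00064516 → 0.0341483 m²
V = v × A × t = 14.4861 m/s × 0.0341483 m² × 1 s = 0.494676 m³
0.494676 m³ ÷ (1.63871×10⁻⁵ m³/in³) = 30186.9 in³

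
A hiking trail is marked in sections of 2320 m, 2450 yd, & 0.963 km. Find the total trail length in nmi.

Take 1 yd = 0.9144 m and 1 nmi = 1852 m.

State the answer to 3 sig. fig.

2320 m (already m)
2450 yd × 0.9144 = 2240.28 m
0.963 km × 1000 = 963 m
Combined: 2320 + 2240.28 + 963 = 5523.28 m
In nmi: 5523.28 / 1852 = 2.98233 nmi

2.98 nmi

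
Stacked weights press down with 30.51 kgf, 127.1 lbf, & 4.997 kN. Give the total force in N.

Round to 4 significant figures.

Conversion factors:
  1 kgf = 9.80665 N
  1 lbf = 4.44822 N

30.51 kgf × 9.80665 → 299.201 N
127.1 lbf × 4.44822 → 565.369 N
4.997 kN × 1000 → 4997 N
Sum: 299.201 + 565.369 + 4997 = 5861.57 N

5862 N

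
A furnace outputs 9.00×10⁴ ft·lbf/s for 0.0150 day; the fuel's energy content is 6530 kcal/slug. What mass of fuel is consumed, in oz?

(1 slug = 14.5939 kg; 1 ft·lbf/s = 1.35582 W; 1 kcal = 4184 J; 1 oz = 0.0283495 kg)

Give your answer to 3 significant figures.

2980 oz

9.00×10⁴ ft·lbf/s → 122024 W
0.0150 day → 1296 s
E = P × t = 122024 × 1296 = 1.58143×10⁸ J
6530 kcal/slug → 1.87212×10⁶ J/kg
m = E / e_s = 1.58143×10⁸ / 1.87212×10⁶ = 84.4727 kg
In oz: 84.4727 / 0.0283495 = 2979.69 oz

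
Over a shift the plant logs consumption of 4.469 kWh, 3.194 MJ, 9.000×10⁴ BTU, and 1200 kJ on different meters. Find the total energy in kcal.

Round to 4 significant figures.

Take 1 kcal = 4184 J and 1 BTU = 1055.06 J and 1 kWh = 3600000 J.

2.759×10⁴ kcal

4.469 kWh × 3600000 = 1.60884×10⁷ J
3.194 MJ × 1000000 = 3.194×10⁶ J
9.000×10⁴ BTU × 1055.06 = 9.49554×10⁷ J
1200 kJ × 1000 = 1.2×10⁶ J
Sum: 1.60884×10⁷ + 3.194×10⁶ + 9.49554×10⁷ + 1.2×10⁶ = 1.15438×10⁸ J
In kcal: 1.15438×10⁸ / 4184 = 27590.3 kcal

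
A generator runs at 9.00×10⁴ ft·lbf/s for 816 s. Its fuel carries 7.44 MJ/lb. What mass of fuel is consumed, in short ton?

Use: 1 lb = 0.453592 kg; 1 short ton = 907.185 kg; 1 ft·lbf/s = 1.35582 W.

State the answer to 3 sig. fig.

9.00×10⁴ ft·lbf/s → 122024 W
E = P × t = 122024 × 816 = 9.95716×10⁷ J
7.44 MJ/lb → 1.64024×10⁷ J/kg
m = E / e_s = 9.95716×10⁷ / 1.64024×10⁷ = 6.07055 kg
In short ton: 6.07055 / 907.185 = 0.00669163 short ton

0.00669 short ton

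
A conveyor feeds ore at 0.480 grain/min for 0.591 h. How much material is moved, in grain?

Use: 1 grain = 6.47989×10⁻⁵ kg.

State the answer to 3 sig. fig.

17.0 grain

0.480 grain/min → 5.18391×10⁻⁷ kg/s
0.591 h → 2127.6 s
m = ṁ × t = 5.18391×10⁻⁷ × 2127.6 = 0.00110293 kg
In grain: 0.00110293 / 6.47989×10⁻⁵ = 17.0208 grain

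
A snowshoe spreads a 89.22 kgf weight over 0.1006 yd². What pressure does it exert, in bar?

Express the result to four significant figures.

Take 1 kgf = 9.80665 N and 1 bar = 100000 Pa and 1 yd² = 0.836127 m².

0.1040 bar

89.22 kgf × 9.80665 = 874.949 N
0.1006 yd² × 0.836127 = 0.0841144 m²
P = F / A = 874.949 N / 0.0841144 m² = 10401.9 Pa
10401.9 Pa ÷ (100000 Pa/bar) = 0.104019 bar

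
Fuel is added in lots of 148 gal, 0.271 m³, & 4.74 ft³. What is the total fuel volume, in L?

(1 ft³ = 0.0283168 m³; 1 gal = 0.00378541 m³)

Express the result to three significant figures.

148 gal × 0.00378541 → 0.560241 m³
0.271 m³ (already m³)
4.74 ft³ × 0.0283168 → 0.134222 m³
Combined: 0.560241 + 0.271 + 0.134222 = 0.965463 m³
In L: 0.965463 / 0.001 = 965.463 L

965 L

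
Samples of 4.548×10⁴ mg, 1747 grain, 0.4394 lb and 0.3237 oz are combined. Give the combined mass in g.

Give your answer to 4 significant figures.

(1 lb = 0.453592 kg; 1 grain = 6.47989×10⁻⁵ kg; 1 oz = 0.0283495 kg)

367.2 g

4.548×10⁴ mg × 10⁻⁶ = 0.04548 kg
1747 grain × 6.47989×10⁻⁵ = 0.113204 kg
0.4394 lb × 0.453592 = 0.199308 kg
0.3237 oz × 0.0283495 = 0.00917673 kg
Combined: 0.04548 + 0.113204 + 0.199308 + 0.00917673 = 0.367169 kg
In g: 0.367169 / 0.001 = 367.169 g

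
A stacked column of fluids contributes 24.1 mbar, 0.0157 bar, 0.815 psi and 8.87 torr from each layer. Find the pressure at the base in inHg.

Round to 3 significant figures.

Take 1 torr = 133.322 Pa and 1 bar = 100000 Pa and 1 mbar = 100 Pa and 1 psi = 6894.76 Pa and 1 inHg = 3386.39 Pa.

3.18 inHg

24.1 mbar × 100 → 2410 Pa
0.0157 bar × 100000 → 1570 Pa
0.815 psi × 6894.76 → 5619.23 Pa
8.87 torr × 133.322 → 1182.57 Pa
Combined: 2410 + 1570 + 5619.23 + 1182.57 = 10781.8 Pa
In inHg: 10781.8 / 3386.39 = 3.18386 inHg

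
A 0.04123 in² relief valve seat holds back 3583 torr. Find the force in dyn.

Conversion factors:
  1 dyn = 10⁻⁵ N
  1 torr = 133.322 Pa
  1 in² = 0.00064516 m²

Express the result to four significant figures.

3583 torr × 133.322 → 477693 Pa
0.04123 in² × 0.00064516 → 2.65999×10⁻⁵ m²
F = P × A = 477693 Pa × 2.65999×10⁻⁵ m² = 12.7066 N
12.7066 N ÷ (10⁻⁵ N/dyn) = 1.27066×10⁶ dyn

1.271×10⁶ dyn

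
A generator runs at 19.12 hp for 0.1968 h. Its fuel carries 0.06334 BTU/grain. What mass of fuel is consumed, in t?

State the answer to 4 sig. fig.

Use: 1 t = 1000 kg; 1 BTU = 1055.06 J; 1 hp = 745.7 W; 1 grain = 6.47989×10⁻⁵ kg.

0.009795 t

19.12 hp → 14257.8 W
0.1968 h → 708.48 s
E = P × t = 14257.8 × 708.48 = 1.01014×10⁷ J
0.06334 BTU/grain → 1.03131×10⁶ J/kg
m = E / e_s = 1.01014×10⁷ / 1.03131×10⁶ = 9.79473 kg
In t: 9.79473 / 1000 = 0.00979473 t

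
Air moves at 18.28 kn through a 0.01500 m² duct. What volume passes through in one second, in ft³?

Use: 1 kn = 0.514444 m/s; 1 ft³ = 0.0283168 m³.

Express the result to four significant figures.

4.982 ft³

18.28 kn × 0.514444 = 9.40404 m/s
V = v × A × t = 9.40404 m/s × 0.015 m² × 1 s = 0.141061 m³
0.141061 m³ ÷ (0.0283168 m³/ft³) = 4.98153 ft³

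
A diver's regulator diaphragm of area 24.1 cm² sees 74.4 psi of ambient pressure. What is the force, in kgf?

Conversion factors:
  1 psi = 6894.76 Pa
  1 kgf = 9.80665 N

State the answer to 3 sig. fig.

74.4 psi × 6894.76 → 512970 Pa
24.1 cm² × 0.0001 → 0.00241 m²
F = P × A = 512970 Pa × 0.00241 m² = 1236.26 N
1236.26 N ÷ (9.80665 N/kgf) = 126.063 kgf

126 kgf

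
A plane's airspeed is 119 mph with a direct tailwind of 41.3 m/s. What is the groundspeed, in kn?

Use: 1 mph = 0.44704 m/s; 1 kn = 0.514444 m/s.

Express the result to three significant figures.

184 kn

119 mph × 0.44704 → 53.1978 m/s
41.3 m/s (already m/s)
Combined: 53.1978 + 41.3 = 94.4978 m/s
In kn: 94.4978 / 0.514444 = 183.689 kn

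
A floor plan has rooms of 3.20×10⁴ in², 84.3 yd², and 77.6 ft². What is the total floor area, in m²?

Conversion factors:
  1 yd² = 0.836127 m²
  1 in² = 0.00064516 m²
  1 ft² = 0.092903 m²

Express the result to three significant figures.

98.3 m²

3.20×10⁴ in² × 0.00064516 = 20.6451 m²
84.3 yd² × 0.836127 = 70.4855 m²
77.6 ft² × 0.092903 = 7.20927 m²
Combined: 20.6451 + 70.4855 + 7.20927 = 98.3399 m²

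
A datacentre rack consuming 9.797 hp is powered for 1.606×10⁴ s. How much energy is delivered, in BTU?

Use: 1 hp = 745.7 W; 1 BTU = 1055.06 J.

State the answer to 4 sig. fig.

1.112×10⁵ BTU

9.797 hp × 745.7 = 7305.62 W
E = P × t = 7305.62 W × 16060 s = 1.17328×10⁸ J
1.17328×10⁸ J ÷ (1055.06 J/BTU) = 111205 BTU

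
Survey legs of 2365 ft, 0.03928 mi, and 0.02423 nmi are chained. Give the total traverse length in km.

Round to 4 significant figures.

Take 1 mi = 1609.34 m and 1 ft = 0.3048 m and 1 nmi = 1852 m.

2365 ft × 0.3048 = 720.852 m
0.03928 mi × 1609.34 = 63.2149 m
0.02423 nmi × 1852 = 44.874 m
Sum: 720.852 + 63.2149 + 44.874 = 828.941 m
In km: 828.941 / 1000 = 0.828941 km

0.8289 km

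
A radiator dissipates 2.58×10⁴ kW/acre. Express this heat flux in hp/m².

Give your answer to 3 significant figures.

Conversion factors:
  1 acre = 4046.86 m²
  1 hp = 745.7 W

2.58×10⁴ kW/acre × 1000 W/kW ÷ 4046.86 m²/acre = 6375.31 W/m²
6375.31 W/m² ÷ 745.7 W/hp = 8.54943 hp/m²

8.55 hp/m²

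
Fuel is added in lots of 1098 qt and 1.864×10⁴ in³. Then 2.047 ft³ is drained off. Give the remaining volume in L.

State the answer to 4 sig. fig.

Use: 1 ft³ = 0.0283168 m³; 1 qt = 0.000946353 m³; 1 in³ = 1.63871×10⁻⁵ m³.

1287 L

1098 qt × 0.000946353 = 1.0391 m³
1.864×10⁴ in³ × 1.63871×10⁻⁵ = 0.305456 m³
2.047 ft³ × 0.0283168 = 0.0579645 m³
Sum: 1.0391 + 0.305456 − 0.0579645 = 1.28659 m³
In L: 1.28659 / 0.001 = 1286.59 L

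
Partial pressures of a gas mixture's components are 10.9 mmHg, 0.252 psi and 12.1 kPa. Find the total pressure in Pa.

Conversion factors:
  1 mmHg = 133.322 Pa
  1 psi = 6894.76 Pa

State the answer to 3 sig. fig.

10.9 mmHg × 133.322 → 1453.21 Pa
0.252 psi × 6894.76 → 1737.48 Pa
12.1 kPa × 1000 → 12100 Pa
Sum: 1453.21 + 1737.48 + 12100 = 15290.7 Pa

1.53×10⁴ Pa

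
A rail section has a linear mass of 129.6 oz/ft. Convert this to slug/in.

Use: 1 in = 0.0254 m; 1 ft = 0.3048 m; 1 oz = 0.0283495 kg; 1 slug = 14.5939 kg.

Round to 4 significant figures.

129.6 oz/ft × 0.0283495 kg/oz ÷ 0.3048 m/ft = 12.0541 kg/m
12.0541 kg/m ÷ 14.5939 kg/slug × 0.0254 m/in = 0.0209796 slug/in

0.02098 slug/in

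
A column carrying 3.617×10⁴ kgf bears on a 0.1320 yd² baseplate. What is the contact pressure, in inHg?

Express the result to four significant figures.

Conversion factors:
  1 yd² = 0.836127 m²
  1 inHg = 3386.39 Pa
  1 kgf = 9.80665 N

949.0 inHg

3.617×10⁴ kgf × 9.80665 → 354707 N
0.1320 yd² × 0.836127 → 0.110369 m²
P = F / A = 354707 N / 0.110369 m² = 3.21383×10⁶ Pa
3.21383×10⁶ Pa ÷ (3386.39 Pa/inHg) = 949.043 inHg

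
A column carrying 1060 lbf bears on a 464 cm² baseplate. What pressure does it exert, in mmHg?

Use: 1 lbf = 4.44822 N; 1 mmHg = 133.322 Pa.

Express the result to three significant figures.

1060 lbf × 4.44822 → 4715.11 N
464 cm² × 0.0001 → 0.0464 m²
P = F / A = 4715.11 N / 0.0464 m² = 101619 Pa
101619 Pa ÷ (133.322 Pa/mmHg) = 762.207 mmHg

762 mmHg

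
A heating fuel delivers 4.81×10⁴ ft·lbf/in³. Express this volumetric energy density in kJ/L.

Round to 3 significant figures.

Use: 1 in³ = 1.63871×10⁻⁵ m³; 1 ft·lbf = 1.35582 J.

4.81×10⁴ ft·lbf/in³ × 1.35582 J/ft·lbf ÷ 1.63871×10⁻⁵ m³/in³ = 3.97965×10⁹ J/m³
3.97965×10⁹ J/m³ ÷ 1000 J/kJ × 0.001 m³/L = 3979.65 kJ/L

3980 kJ/L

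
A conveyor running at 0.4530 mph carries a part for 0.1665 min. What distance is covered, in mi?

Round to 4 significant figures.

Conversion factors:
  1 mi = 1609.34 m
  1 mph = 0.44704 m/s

0.001257 mi

0.4530 mph × 0.44704 = 0.202509 m/s
0.1665 min × 60 = 9.99 s
d = v × t = 0.202509 m/s × 9.99 s = 2.02306 m
2.02306 m ÷ (1609.34 m/mi) = 0.00125707 mi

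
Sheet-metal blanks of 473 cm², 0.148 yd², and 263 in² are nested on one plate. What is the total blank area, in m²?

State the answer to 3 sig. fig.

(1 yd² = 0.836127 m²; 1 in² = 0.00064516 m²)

473 cm² × 0.0001 = 0.0473 m²
0.148 yd² × 0.836127 = 0.123747 m²
263 in² × 0.00064516 = 0.169677 m²
Combined: 0.0473 + 0.123747 + 0.169677 = 0.340724 m²

0.341 m²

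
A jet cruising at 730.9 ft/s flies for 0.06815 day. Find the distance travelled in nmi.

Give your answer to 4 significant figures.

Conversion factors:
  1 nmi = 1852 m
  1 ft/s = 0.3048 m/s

730.9 ft/s × 0.3048 → 222.778 m/s
0.06815 day × 86400 → 5888.16 s
d = v × t = 222.778 m/s × 5888.16 s = 1.31175×10⁶ m
1.31175×10⁶ m ÷ (1852 m/nmi) = 708.288 nmi

708.3 nmi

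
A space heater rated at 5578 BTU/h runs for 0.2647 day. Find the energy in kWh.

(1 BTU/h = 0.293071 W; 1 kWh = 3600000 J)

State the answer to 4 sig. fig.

10.39 kWh

5578 BTU/h × 0.293071 → 1634.75 W
0.2647 day × 86400 → 22870.1 s
E = P × t = 1634.75 W × 22870.1 s = 3.73869×10⁷ J
3.73869×10⁷ J ÷ (3600000 J/kWh) = 10.3852 kWh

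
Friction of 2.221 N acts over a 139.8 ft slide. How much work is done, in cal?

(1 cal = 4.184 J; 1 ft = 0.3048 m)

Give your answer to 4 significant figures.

139.8 ft × 0.3048 = 42.611 m
W = F × d = 2.221 N × 42.611 m = 94.639 J
94.639 J ÷ (4.184 J/cal) = 22.6193 cal

22.62 cal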